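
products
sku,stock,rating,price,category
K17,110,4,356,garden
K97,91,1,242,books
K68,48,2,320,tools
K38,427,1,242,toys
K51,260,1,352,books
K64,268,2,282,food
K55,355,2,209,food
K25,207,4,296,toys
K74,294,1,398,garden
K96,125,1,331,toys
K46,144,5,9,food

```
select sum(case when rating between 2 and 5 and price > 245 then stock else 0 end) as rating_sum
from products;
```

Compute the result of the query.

sku=K17: ✓ → 110
sku=K97: ✗
sku=K68: ✓ → 48
sku=K38: ✗
sku=K51: ✗
sku=K64: ✓ → 268
sku=K55: ✗
sku=K25: ✓ → 207
sku=K74: ✗
sku=K96: ✗
sku=K46: ✗
rating_sum = 110 + 48 + 268 + 207 = 633

633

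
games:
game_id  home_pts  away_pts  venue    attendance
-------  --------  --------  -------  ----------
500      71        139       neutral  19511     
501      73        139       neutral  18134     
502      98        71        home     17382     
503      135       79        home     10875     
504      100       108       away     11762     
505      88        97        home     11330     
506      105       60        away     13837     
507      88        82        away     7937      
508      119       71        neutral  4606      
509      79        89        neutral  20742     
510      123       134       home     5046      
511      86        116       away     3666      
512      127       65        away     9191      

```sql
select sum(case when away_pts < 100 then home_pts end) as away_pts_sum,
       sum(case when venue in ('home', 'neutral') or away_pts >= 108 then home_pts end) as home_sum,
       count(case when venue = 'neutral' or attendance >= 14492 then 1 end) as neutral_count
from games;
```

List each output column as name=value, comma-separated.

[away_pts_sum: away_pts < 100]
game_id=500: ✗
game_id=501: ✗
game_id=502: ✓ → 98
game_id=503: ✓ → 135
game_id=504: ✗
game_id=505: ✓ → 88
game_id=506: ✓ → 105
game_id=507: ✓ → 88
game_id=508: ✓ → 119
game_id=509: ✓ → 79
game_id=510: ✗
game_id=511: ✗
game_id=512: ✓ → 127
away_pts_sum = 98 + 135 + 88 + 105 + 88 + 119 + 79 + 127 = 839
—
[home_sum: venue in ('home', 'neutral') or away_pts >= 108]
game_id=500: ✓ → 71
game_id=501: ✓ → 73
game_id=502: ✓ → 98
game_id=503: ✓ → 135
game_id=504: ✓ → 100
game_id=505: ✓ → 88
game_id=506: ✗
game_id=507: ✗
game_id=508: ✓ → 119
game_id=509: ✓ → 79
game_id=510: ✓ → 123
game_id=511: ✓ → 86
game_id=512: ✗
home_sum = 71 + 73 + 98 + 135 + 100 + 88 + 119 + 79 + 123 + 86 = 972
—
[neutral_count: venue = 'neutral' or attendance >= 14492]
game_id=500: ✓ → 1
game_id=501: ✓ → 1
game_id=502: ✓ → 1
game_id=503: ✗
game_id=504: ✗
game_id=505: ✗
game_id=506: ✗
game_id=507: ✗
game_id=508: ✓ → 1
game_id=509: ✓ → 1
game_id=510: ✗
game_id=511: ✗
game_id=512: ✗
neutral_count = COUNT(1, 1, 1, 1, 1) = 5

away_pts_sum=839, home_sum=972, neutral_count=5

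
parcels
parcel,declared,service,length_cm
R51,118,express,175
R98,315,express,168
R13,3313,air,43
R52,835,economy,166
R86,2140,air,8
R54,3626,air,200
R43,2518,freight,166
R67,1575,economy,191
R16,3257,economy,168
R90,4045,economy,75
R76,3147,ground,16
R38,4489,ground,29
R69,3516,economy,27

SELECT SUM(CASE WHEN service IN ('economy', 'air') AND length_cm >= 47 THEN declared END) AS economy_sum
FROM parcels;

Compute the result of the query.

parcel=R51: ✗
parcel=R98: ✗
parcel=R13: ✗
parcel=R52: ✓ → 835
parcel=R86: ✗
parcel=R54: ✓ → 3626
parcel=R43: ✗
parcel=R67: ✓ → 1575
parcel=R16: ✓ → 3257
parcel=R90: ✓ → 4045
parcel=R76: ✗
parcel=R38: ✗
parcel=R69: ✗
economy_sum = 835 + 3626 + 1575 + 3257 + 4045 = 13338

13338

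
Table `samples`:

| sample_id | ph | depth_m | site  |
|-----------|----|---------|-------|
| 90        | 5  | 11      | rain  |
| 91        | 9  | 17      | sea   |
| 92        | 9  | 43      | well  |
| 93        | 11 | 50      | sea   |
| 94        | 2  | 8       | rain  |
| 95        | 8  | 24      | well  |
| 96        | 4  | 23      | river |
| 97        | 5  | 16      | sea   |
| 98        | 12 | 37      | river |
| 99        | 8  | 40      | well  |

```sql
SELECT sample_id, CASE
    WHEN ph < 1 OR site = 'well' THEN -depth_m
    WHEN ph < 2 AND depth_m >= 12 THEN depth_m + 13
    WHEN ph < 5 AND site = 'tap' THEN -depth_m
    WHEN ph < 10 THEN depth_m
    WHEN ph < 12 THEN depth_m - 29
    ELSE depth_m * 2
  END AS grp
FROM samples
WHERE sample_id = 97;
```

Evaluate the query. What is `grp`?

16

sample_id = 97: ph=5, depth_m=16, site=sea.
ph < 1 OR site = 'well' → false
ph < 2 AND depth_m >= 12 → false
ph < 5 AND site = 'tap' → false
ph < 10 → true → 16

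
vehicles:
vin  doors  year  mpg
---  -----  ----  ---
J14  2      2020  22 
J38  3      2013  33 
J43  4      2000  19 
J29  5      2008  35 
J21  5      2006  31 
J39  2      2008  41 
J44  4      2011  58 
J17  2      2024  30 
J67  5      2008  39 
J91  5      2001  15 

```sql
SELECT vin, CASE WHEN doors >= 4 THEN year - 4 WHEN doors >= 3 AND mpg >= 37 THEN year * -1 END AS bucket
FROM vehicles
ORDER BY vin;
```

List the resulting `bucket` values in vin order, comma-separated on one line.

NULL, NULL, 2002, 2004, NULL, NULL, 1996, 2007, 2004, 1997

vin=J14: (no match → NULL) → NULL
vin=J17: (no match → NULL) → NULL
vin=J21: doors >= 4 → 2002
vin=J29: doors >= 4 → 2004
vin=J38: (no match → NULL) → NULL
vin=J39: (no match → NULL) → NULL
vin=J43: doors >= 4 → 1996
vin=J44: doors >= 4 → 2007
vin=J67: doors >= 4 → 2004
vin=J91: doors >= 4 → 1997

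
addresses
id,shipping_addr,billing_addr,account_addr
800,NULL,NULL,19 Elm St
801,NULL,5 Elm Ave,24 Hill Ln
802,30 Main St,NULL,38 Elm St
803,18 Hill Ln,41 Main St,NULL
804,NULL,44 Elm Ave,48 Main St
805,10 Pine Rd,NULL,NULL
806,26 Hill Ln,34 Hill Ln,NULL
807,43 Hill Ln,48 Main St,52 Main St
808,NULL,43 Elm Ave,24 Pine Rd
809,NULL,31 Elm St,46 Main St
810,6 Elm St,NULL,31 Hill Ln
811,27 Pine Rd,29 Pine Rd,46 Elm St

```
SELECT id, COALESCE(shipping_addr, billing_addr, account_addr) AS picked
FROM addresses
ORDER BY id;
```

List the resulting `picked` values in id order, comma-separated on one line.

19 Elm St, 5 Elm Ave, 30 Main St, 18 Hill Ln, 44 Elm Ave, 10 Pine Rd, 26 Hill Ln, 43 Hill Ln, 43 Elm Ave, 31 Elm St, 6 Elm St, 27 Pine Rd

id=800: shipping_addr=NULL, billing_addr=NULL, account_addr=19 Elm St → 19 Elm St
id=801: shipping_addr=NULL, billing_addr=5 Elm Ave → 5 Elm Ave
id=802: shipping_addr=30 Main St → 30 Main St
id=803: shipping_addr=18 Hill Ln → 18 Hill Ln
id=804: shipping_addr=NULL, billing_addr=44 Elm Ave → 44 Elm Ave
id=805: shipping_addr=10 Pine Rd → 10 Pine Rd
id=806: shipping_addr=26 Hill Ln → 26 Hill Ln
id=807: shipping_addr=43 Hill Ln → 43 Hill Ln
id=808: shipping_addr=NULL, billing_addr=43 Elm Ave → 43 Elm Ave
id=809: shipping_addr=NULL, billing_addr=31 Elm St → 31 Elm St
id=810: shipping_addr=6 Elm St → 6 Elm St
id=811: shipping_addr=27 Pine Rd → 27 Pine Rd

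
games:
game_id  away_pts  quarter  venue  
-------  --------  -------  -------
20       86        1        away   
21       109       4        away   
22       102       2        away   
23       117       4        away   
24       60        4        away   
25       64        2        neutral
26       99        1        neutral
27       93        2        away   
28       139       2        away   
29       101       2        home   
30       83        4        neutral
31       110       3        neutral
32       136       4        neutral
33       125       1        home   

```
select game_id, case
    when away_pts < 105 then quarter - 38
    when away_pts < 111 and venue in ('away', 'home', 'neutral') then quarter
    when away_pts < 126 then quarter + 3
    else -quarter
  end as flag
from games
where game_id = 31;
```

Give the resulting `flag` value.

3

game_id = 31: away_pts=110, quarter=3, venue=neutral.
away_pts < 105 → false
away_pts < 111 and venue in ('away', 'home', 'neutral') → true → 3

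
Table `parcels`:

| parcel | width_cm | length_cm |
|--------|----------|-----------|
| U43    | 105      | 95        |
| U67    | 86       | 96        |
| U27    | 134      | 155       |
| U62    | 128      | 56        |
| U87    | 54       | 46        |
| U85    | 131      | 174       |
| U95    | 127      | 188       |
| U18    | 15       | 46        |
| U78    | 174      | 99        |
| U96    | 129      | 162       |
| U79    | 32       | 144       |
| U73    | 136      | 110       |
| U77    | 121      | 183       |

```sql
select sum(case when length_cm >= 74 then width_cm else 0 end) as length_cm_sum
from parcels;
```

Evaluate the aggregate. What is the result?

1175

parcel=U43: ✓ → 105
parcel=U67: ✓ → 86
parcel=U27: ✓ → 134
parcel=U62: ✗
parcel=U87: ✗
parcel=U85: ✓ → 131
parcel=U95: ✓ → 127
parcel=U18: ✗
parcel=U78: ✓ → 174
parcel=U96: ✓ → 129
parcel=U79: ✓ → 32
parcel=U73: ✓ → 136
parcel=U77: ✓ → 121
length_cm_sum = 105 + 86 + 134 + 131 + 127 + 174 + 129 + 32 + 136 + 121 = 1175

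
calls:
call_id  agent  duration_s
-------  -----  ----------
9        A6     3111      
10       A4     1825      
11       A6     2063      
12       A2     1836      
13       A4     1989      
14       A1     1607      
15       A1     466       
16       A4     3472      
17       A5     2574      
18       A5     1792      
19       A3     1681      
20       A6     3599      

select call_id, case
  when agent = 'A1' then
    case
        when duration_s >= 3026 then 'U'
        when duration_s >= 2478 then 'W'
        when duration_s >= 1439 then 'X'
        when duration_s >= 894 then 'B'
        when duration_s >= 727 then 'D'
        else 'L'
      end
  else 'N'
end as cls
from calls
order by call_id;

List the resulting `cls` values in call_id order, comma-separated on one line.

call_id=9: agent='A6' → outer ELSE → N
call_id=10: agent='A4' → outer ELSE → N
call_id=11: agent='A6' → outer ELSE → N
call_id=12: agent='A2' → outer ELSE → N
call_id=13: agent='A4' → outer ELSE → N
call_id=14: agent='A1' → inner[duration_s >= 1439] → X
call_id=15: agent='A1' → inner[ELSE] → L
call_id=16: agent='A4' → outer ELSE → N
call_id=17: agent='A5' → outer ELSE → N
call_id=18: agent='A5' → outer ELSE → N
call_id=19: agent='A3' → outer ELSE → N
call_id=20: agent='A6' → outer ELSE → N

N, N, N, N, N, X, L, N, N, N, N, N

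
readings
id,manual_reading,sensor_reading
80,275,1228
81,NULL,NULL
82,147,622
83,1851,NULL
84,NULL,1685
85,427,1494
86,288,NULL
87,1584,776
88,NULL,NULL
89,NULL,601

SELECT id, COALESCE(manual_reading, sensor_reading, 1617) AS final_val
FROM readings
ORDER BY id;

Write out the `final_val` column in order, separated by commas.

275, 1617, 147, 1851, 1685, 427, 288, 1584, 1617, 601

id=80: manual_reading=275 → 275
id=81: manual_reading=NULL, sensor_reading=NULL, → literal 1617 → 1617
id=82: manual_reading=147 → 147
id=83: manual_reading=1851 → 1851
id=84: manual_reading=NULL, sensor_reading=1685 → 1685
id=85: manual_reading=427 → 427
id=86: manual_reading=288 → 288
id=87: manual_reading=1584 → 1584
id=88: manual_reading=NULL, sensor_reading=NULL, → literal 1617 → 1617
id=89: manual_reading=NULL, sensor_reading=601 → 601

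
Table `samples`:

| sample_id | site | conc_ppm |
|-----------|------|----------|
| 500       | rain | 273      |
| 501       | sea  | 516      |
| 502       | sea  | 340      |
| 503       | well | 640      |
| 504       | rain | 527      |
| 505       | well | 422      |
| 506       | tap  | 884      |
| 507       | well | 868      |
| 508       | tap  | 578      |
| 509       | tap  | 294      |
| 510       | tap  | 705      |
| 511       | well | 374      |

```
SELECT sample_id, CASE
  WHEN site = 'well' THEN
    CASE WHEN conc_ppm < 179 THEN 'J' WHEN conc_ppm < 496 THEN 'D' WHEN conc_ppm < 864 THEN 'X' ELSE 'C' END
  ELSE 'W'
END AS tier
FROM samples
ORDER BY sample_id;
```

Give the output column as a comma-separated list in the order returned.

sample_id=500: site='rain' → outer ELSE → W
sample_id=501: site='sea' → outer ELSE → W
sample_id=502: site='sea' → outer ELSE → W
sample_id=503: site='well' → inner[conc_ppm < 864] → X
sample_id=504: site='rain' → outer ELSE → W
sample_id=505: site='well' → inner[conc_ppm < 496] → D
sample_id=506: site='tap' → outer ELSE → W
sample_id=507: site='well' → inner[ELSE] → C
sample_id=508: site='tap' → outer ELSE → W
sample_id=509: site='tap' → outer ELSE → W
sample_id=510: site='tap' → outer ELSE → W
sample_id=511: site='well' → inner[conc_ppm < 496] → D

W, W, W, X, W, D, W, C, W, W, W, D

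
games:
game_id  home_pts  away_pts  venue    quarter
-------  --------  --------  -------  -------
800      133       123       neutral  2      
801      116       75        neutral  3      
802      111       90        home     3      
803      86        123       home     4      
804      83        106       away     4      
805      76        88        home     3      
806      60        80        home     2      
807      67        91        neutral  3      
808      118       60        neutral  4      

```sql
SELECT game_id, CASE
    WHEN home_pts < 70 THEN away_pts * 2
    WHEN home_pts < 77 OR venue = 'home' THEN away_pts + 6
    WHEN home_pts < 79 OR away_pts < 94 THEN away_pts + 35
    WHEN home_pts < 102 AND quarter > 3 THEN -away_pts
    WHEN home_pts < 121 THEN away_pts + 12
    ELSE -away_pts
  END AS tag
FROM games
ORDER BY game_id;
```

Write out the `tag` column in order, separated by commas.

-123, 110, 96, 129, -106, 94, 160, 182, 95

game_id=800: ELSE → -123
game_id=801: home_pts < 79 OR away_pts < 94 → 110
game_id=802: home_pts < 77 OR venue = 'home' → 96
game_id=803: home_pts < 77 OR venue = 'home' → 129
game_id=804: home_pts < 102 AND quarter > 3 → -106
game_id=805: home_pts < 77 OR venue = 'home' → 94
game_id=806: home_pts < 70 → 160
game_id=807: home_pts < 70 → 182
game_id=808: home_pts < 79 OR away_pts < 94 → 95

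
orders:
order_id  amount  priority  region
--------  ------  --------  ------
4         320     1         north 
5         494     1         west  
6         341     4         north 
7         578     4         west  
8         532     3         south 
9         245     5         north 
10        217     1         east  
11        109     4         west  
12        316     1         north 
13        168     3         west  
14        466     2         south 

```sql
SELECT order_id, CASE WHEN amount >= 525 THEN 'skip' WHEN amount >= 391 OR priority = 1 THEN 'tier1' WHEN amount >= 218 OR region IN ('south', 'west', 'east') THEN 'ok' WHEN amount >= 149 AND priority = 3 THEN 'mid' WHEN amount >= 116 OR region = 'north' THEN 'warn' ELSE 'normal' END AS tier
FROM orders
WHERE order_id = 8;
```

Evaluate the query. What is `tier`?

order_id = 8: amount=532, priority=3, region=south.
amount >= 525 → true → skip

skip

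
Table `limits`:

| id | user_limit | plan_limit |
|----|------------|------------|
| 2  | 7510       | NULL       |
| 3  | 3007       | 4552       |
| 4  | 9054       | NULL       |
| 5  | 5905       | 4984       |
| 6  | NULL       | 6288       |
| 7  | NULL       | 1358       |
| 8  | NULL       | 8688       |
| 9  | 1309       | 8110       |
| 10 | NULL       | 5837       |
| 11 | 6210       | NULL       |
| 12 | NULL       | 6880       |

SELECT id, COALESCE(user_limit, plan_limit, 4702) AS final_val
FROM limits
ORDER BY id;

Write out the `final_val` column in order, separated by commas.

id=2: user_limit=7510 → 7510
id=3: user_limit=3007 → 3007
id=4: user_limit=9054 → 9054
id=5: user_limit=5905 → 5905
id=6: user_limit=NULL, plan_limit=6288 → 6288
id=7: user_limit=NULL, plan_limit=1358 → 1358
id=8: user_limit=NULL, plan_limit=8688 → 8688
id=9: user_limit=1309 → 1309
id=10: user_limit=NULL, plan_limit=5837 → 5837
id=11: user_limit=6210 → 6210
id=12: user_limit=NULL, plan_limit=6880 → 6880

7510, 3007, 9054, 5905, 6288, 1358, 8688, 1309, 5837, 6210, 6880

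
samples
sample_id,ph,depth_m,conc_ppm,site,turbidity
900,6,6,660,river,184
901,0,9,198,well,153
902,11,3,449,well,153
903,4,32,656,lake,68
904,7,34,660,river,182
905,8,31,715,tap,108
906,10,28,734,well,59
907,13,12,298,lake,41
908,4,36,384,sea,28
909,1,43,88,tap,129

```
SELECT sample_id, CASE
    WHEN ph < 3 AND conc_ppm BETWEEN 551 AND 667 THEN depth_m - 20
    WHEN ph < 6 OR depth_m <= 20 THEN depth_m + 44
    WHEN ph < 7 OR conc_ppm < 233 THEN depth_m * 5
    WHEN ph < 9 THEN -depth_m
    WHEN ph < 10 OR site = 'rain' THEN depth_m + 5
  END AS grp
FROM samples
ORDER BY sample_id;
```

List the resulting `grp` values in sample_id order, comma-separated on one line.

sample_id=900: ph < 6 OR depth_m <= 20 → 50
sample_id=901: ph < 6 OR depth_m <= 20 → 53
sample_id=902: ph < 6 OR depth_m <= 20 → 47
sample_id=903: ph < 6 OR depth_m <= 20 → 76
sample_id=904: ph < 9 → -34
sample_id=905: ph < 9 → -31
sample_id=906: (no match → NULL) → NULL
sample_id=907: ph < 6 OR depth_m <= 20 → 56
sample_id=908: ph < 6 OR depth_m <= 20 → 80
sample_id=909: ph < 6 OR depth_m <= 20 → 87

50, 53, 47, 76, -34, -31, NULL, 56, 80, 87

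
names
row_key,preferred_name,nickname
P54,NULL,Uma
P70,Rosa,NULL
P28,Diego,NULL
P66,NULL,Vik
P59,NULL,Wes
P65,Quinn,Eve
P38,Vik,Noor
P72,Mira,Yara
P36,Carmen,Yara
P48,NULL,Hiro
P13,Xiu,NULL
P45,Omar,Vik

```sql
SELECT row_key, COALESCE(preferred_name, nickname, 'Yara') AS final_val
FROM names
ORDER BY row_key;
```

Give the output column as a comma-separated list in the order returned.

row_key=P13: preferred_name=Xiu → Xiu
row_key=P28: preferred_name=Diego → Diego
row_key=P36: preferred_name=Carmen → Carmen
row_key=P38: preferred_name=Vik → Vik
row_key=P45: preferred_name=Omar → Omar
row_key=P48: preferred_name=NULL, nickname=Hiro → Hiro
row_key=P54: preferred_name=NULL, nickname=Uma → Uma
row_key=P59: preferred_name=NULL, nickname=Wes → Wes
row_key=P65: preferred_name=Quinn → Quinn
row_key=P66: preferred_name=NULL, nickname=Vik → Vik
row_key=P70: preferred_name=Rosa → Rosa
row_key=P72: preferred_name=Mira → Mira

Xiu, Diego, Carmen, Vik, Omar, Hiro, Uma, Wes, Quinn, Vik, Rosa, Mira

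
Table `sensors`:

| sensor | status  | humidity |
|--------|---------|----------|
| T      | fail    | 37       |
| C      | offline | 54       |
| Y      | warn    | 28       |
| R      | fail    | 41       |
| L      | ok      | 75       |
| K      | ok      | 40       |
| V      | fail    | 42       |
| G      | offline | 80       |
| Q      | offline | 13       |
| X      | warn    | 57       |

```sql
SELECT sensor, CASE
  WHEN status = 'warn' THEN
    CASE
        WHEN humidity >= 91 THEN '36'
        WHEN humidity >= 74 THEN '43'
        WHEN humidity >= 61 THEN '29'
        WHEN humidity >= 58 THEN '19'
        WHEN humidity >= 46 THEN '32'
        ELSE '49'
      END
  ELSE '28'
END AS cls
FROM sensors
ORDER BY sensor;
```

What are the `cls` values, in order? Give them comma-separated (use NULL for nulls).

28, 28, 28, 28, 28, 28, 28, 28, 32, 49

sensor=C: status='offline' → outer ELSE → 28
sensor=G: status='offline' → outer ELSE → 28
sensor=K: status='ok' → outer ELSE → 28
sensor=L: status='ok' → outer ELSE → 28
sensor=Q: status='offline' → outer ELSE → 28
sensor=R: status='fail' → outer ELSE → 28
sensor=T: status='fail' → outer ELSE → 28
sensor=V: status='fail' → outer ELSE → 28
sensor=X: status='warn' → inner[humidity >= 46] → 32
sensor=Y: status='warn' → inner[ELSE] → 49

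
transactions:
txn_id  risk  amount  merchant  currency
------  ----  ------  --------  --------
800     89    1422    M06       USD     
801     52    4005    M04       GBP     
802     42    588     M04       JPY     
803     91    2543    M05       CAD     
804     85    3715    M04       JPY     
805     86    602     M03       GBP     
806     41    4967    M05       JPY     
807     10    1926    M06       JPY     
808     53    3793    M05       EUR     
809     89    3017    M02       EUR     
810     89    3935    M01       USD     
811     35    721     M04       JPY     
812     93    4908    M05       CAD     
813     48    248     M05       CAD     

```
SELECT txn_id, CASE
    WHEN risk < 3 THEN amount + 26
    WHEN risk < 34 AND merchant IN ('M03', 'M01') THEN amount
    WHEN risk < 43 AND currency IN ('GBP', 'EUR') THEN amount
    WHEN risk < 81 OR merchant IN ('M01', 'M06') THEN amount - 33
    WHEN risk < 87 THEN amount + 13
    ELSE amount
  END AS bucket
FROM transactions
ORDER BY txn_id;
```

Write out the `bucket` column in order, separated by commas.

1389, 3972, 555, 2543, 3728, 615, 4934, 1893, 3760, 3017, 3902, 688, 4908, 215

txn_id=800: risk < 81 OR merchant IN ('M01', 'M06') → 1389
txn_id=801: risk < 81 OR merchant IN ('M01', 'M06') → 3972
txn_id=802: risk < 81 OR merchant IN ('M01', 'M06') → 555
txn_id=803: ELSE → 2543
txn_id=804: risk < 87 → 3728
txn_id=805: risk < 87 → 615
txn_id=806: risk < 81 OR merchant IN ('M01', 'M06') → 4934
txn_id=807: risk < 81 OR merchant IN ('M01', 'M06') → 1893
txn_id=808: risk < 81 OR merchant IN ('M01', 'M06') → 3760
txn_id=809: ELSE → 3017
txn_id=810: risk < 81 OR merchant IN ('M01', 'M06') → 3902
txn_id=811: risk < 81 OR merchant IN ('M01', 'M06') → 688
txn_id=812: ELSE → 4908
txn_id=813: risk < 81 OR merchant IN ('M01', 'M06') → 215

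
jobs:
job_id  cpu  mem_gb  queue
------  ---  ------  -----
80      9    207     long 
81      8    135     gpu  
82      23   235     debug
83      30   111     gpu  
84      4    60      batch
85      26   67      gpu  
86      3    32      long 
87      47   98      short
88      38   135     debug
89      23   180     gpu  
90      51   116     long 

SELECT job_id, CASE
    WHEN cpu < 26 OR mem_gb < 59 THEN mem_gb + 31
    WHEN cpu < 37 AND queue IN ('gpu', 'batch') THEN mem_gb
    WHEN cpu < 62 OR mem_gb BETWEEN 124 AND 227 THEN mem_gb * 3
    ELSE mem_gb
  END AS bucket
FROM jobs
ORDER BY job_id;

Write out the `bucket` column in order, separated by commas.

job_id=80: cpu < 26 OR mem_gb < 59 → 238
job_id=81: cpu < 26 OR mem_gb < 59 → 166
job_id=82: cpu < 26 OR mem_gb < 59 → 266
job_id=83: cpu < 37 AND queue IN ('gpu', 'batch') → 111
job_id=84: cpu < 26 OR mem_gb < 59 → 91
job_id=85: cpu < 37 AND queue IN ('gpu', 'batch') → 67
job_id=86: cpu < 26 OR mem_gb < 59 → 63
job_id=87: cpu < 62 OR mem_gb BETWEEN 124 AND 227 → 294
job_id=88: cpu < 62 OR mem_gb BETWEEN 124 AND 227 → 405
job_id=89: cpu < 26 OR mem_gb < 59 → 211
job_id=90: cpu < 62 OR mem_gb BETWEEN 124 AND 227 → 348

238, 166, 266, 111, 91, 67, 63, 294, 405, 211, 348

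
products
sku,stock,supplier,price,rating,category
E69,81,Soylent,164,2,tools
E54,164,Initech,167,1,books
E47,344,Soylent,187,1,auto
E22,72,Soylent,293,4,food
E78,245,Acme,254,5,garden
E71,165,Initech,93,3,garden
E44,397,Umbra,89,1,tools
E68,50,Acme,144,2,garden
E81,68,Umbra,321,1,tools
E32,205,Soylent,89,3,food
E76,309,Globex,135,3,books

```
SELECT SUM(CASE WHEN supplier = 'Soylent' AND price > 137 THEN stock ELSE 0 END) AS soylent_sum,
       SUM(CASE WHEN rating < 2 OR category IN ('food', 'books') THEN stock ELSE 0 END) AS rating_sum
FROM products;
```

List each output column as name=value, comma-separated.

[soylent_sum: supplier = 'Soylent' AND price > 137]
sku=E69: ✓ → 81
sku=E54: ✗
sku=E47: ✓ → 344
sku=E22: ✓ → 72
sku=E78: ✗
sku=E71: ✗
sku=E44: ✗
sku=E68: ✗
sku=E81: ✗
sku=E32: ✗
sku=E76: ✗
soylent_sum = 81 + 344 + 72 = 497
—
[rating_sum: rating < 2 OR category IN ('food', 'books')]
sku=E69: ✗
sku=E54: ✓ → 164
sku=E47: ✓ → 344
sku=E22: ✓ → 72
sku=E78: ✗
sku=E71: ✗
sku=E44: ✓ → 397
sku=E68: ✗
sku=E81: ✓ → 68
sku=E32: ✓ → 205
sku=E76: ✓ → 309
rating_sum = 164 + 344 + 72 + 397 + 68 + 205 + 309 = 1559

soylent_sum=497, rating_sum=1559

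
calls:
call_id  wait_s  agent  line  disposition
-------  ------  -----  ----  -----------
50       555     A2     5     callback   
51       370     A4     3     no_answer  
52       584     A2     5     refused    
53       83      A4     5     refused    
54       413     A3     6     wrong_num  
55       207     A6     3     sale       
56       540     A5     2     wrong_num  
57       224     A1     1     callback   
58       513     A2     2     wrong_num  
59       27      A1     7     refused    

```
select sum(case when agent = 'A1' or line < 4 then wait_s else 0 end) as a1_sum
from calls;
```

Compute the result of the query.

1881

call_id=50: ✗
call_id=51: ✓ → 370
call_id=52: ✗
call_id=53: ✗
call_id=54: ✗
call_id=55: ✓ → 207
call_id=56: ✓ → 540
call_id=57: ✓ → 224
call_id=58: ✓ → 513
call_id=59: ✓ → 27
a1_sum = 370 + 207 + 540 + 224 + 513 + 27 = 1881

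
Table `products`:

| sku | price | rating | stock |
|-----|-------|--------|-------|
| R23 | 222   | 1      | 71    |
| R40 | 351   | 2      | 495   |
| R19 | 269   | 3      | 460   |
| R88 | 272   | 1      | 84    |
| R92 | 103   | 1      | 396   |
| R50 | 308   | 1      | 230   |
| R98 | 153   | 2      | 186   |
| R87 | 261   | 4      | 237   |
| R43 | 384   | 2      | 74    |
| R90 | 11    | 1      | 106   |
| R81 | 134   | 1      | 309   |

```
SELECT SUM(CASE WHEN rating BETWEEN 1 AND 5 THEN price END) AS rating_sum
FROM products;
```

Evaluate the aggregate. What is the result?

2468

sku=R23: ✓ → 222
sku=R40: ✓ → 351
sku=R19: ✓ → 269
sku=R88: ✓ → 272
sku=R92: ✓ → 103
sku=R50: ✓ → 308
sku=R98: ✓ → 153
sku=R87: ✓ → 261
sku=R43: ✓ → 384
sku=R90: ✓ → 11
sku=R81: ✓ → 134
rating_sum = 222 + 351 + 269 + 272 + 103 + 308 + 153 + 261 + 384 + 11 + 134 = 2468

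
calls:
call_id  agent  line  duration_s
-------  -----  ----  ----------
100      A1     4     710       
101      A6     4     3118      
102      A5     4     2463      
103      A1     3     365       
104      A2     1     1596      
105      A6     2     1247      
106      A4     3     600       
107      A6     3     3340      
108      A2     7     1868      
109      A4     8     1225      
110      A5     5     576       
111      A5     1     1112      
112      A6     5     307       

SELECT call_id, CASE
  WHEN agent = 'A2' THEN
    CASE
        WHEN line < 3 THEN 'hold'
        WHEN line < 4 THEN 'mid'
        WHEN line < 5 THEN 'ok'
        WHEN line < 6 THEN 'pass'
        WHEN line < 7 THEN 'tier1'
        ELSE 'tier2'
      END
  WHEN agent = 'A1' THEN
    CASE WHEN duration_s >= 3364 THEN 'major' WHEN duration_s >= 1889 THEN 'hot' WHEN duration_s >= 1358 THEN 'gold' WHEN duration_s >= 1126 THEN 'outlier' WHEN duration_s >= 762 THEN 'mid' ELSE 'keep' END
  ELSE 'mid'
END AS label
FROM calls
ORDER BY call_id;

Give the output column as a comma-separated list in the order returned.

call_id=100: agent='A1' → inner[ELSE] → keep
call_id=101: agent='A6' → outer ELSE → mid
call_id=102: agent='A5' → outer ELSE → mid
call_id=103: agent='A1' → inner[ELSE] → keep
call_id=104: agent='A2' → inner[line < 3] → hold
call_id=105: agent='A6' → outer ELSE → mid
call_id=106: agent='A4' → outer ELSE → mid
call_id=107: agent='A6' → outer ELSE → mid
call_id=108: agent='A2' → inner[ELSE] → tier2
call_id=109: agent='A4' → outer ELSE → mid
call_id=110: agent='A5' → outer ELSE → mid
call_id=111: agent='A5' → outer ELSE → mid
call_id=112: agent='A6' → outer ELSE → mid

keep, mid, mid, keep, hold, mid, mid, mid, tier2, mid, mid, mid, mid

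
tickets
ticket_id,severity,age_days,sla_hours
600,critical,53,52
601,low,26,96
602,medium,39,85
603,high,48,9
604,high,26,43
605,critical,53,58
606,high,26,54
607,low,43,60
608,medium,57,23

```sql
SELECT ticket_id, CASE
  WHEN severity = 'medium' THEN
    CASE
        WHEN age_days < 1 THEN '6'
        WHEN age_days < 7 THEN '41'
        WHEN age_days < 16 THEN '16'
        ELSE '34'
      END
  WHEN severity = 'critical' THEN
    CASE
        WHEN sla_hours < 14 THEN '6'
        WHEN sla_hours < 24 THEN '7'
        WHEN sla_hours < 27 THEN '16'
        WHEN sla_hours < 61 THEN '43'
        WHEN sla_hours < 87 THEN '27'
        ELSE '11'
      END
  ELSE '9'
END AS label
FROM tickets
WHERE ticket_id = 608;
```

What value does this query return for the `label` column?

ticket_id = 608: severity=medium, age_days=57, sla_hours=23.
severity='medium' → inner[ELSE] → 34

34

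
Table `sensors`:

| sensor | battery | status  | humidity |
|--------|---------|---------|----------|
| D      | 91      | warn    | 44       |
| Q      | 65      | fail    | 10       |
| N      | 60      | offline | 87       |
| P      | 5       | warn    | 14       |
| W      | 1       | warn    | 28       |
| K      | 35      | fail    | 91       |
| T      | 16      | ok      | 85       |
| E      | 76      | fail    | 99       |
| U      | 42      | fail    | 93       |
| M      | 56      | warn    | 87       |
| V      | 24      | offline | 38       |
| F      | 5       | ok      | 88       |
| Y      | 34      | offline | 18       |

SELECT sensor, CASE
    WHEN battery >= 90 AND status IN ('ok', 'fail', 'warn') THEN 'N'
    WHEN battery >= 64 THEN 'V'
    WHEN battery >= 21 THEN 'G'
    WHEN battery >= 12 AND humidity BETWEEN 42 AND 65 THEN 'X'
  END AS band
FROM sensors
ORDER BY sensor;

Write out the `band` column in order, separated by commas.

N, V, NULL, G, G, G, NULL, V, NULL, G, G, NULL, G

sensor=D: battery >= 90 AND status IN ('ok', 'fail', 'warn') → N
sensor=E: battery >= 64 → V
sensor=F: (no match → NULL) → NULL
sensor=K: battery >= 21 → G
sensor=M: battery >= 21 → G
sensor=N: battery >= 21 → G
sensor=P: (no match → NULL) → NULL
sensor=Q: battery >= 64 → V
sensor=T: (no match → NULL) → NULL
sensor=U: battery >= 21 → G
sensor=V: battery >= 21 → G
sensor=W: (no match → NULL) → NULL
sensor=Y: battery >= 21 → G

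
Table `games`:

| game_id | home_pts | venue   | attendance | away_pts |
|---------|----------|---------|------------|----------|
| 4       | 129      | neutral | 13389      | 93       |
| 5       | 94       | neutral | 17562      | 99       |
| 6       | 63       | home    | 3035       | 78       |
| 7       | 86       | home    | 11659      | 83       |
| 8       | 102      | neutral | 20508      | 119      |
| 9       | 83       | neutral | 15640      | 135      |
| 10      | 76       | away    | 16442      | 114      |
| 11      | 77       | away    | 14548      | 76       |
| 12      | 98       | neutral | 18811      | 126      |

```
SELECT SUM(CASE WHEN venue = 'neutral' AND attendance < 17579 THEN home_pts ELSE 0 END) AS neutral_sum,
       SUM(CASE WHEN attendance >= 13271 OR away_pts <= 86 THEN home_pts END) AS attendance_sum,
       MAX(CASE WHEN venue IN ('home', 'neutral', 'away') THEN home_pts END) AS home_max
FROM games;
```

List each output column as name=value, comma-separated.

[neutral_sum: venue = 'neutral' AND attendance < 17579]
game_id=4: ✓ → 129
game_id=5: ✓ → 94
game_id=6: ✗
game_id=7: ✗
game_id=8: ✗
game_id=9: ✓ → 83
game_id=10: ✗
game_id=11: ✗
game_id=12: ✗
neutral_sum = 129 + 94 + 83 = 306
—
[attendance_sum: attendance >= 13271 OR away_pts <= 86]
game_id=4: ✓ → 129
game_id=5: ✓ → 94
game_id=6: ✓ → 63
game_id=7: ✓ → 86
game_id=8: ✓ → 102
game_id=9: ✓ → 83
game_id=10: ✓ → 76
game_id=11: ✓ → 77
game_id=12: ✓ → 98
attendance_sum = 129 + 94 + 63 + 86 + 102 + 83 + 76 + 77 + 98 = 808
—
[home_max: venue IN ('home', 'neutral', 'away')]
game_id=4: ✓ → 129
game_id=5: ✓ → 94
game_id=6: ✓ → 63
game_id=7: ✓ → 86
game_id=8: ✓ → 102
game_id=9: ✓ → 83
game_id=10: ✓ → 76
game_id=11: ✓ → 77
game_id=12: ✓ → 98
home_max = MAX(129, 94, 63, 86, 102, 83, 76, 77, 98) = 129

neutral_sum=306, attendance_sum=808, home_max=129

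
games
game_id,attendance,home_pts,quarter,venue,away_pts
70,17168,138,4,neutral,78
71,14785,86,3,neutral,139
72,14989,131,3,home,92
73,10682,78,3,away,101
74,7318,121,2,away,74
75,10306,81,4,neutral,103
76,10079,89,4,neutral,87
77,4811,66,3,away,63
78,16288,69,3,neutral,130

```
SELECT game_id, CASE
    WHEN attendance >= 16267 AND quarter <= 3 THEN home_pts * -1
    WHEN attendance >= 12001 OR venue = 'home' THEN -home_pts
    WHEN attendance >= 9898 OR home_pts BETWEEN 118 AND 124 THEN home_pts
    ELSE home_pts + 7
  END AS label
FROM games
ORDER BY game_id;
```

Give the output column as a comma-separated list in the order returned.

-138, -86, -131, 78, 121, 81, 89, 73, -69

game_id=70: attendance >= 12001 OR venue = 'home' → -138
game_id=71: attendance >= 12001 OR venue = 'home' → -86
game_id=72: attendance >= 12001 OR venue = 'home' → -131
game_id=73: attendance >= 9898 OR home_pts BETWEEN 118 AND 124 → 78
game_id=74: attendance >= 9898 OR home_pts BETWEEN 118 AND 124 → 121
game_id=75: attendance >= 9898 OR home_pts BETWEEN 118 AND 124 → 81
game_id=76: attendance >= 9898 OR home_pts BETWEEN 118 AND 124 → 89
game_id=77: ELSE → 73
game_id=78: attendance >= 16267 AND quarter <= 3 → -69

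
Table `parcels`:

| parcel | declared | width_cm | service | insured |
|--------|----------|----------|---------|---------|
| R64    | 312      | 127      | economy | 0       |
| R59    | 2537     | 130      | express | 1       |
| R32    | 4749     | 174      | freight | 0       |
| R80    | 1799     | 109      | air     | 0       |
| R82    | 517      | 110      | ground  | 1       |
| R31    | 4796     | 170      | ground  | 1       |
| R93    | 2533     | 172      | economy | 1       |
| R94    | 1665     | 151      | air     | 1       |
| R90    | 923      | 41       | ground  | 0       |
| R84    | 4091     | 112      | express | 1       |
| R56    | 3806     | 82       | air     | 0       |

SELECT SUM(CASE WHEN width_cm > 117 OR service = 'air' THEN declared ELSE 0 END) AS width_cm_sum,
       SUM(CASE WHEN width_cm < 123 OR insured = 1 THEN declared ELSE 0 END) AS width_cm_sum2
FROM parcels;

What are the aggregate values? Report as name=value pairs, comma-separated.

[width_cm_sum: width_cm > 117 OR service = 'air']
parcel=R64: ✓ → 312
parcel=R59: ✓ → 2537
parcel=R32: ✓ → 4749
parcel=R80: ✓ → 1799
parcel=R82: ✗
parcel=R31: ✓ → 4796
parcel=R93: ✓ → 2533
parcel=R94: ✓ → 1665
parcel=R90: ✗
parcel=R84: ✗
parcel=R56: ✓ → 3806
width_cm_sum = 312 + 2537 + 4749 + 1799 + 4796 + 2533 + 1665 + 3806 = 22197
—
[width_cm_sum2: width_cm < 123 OR insured = 1]
parcel=R64: ✗
parcel=R59: ✓ → 2537
parcel=R32: ✗
parcel=R80: ✓ → 1799
parcel=R82: ✓ → 517
parcel=R31: ✓ → 4796
parcel=R93: ✓ → 2533
parcel=R94: ✓ → 1665
parcel=R90: ✓ → 923
parcel=R84: ✓ → 4091
parcel=R56: ✓ → 3806
width_cm_sum2 = 2537 + 1799 + 517 + 4796 + 2533 + 1665 + 923 + 4091 + 3806 = 22667

width_cm_sum=22197, width_cm_sum2=22667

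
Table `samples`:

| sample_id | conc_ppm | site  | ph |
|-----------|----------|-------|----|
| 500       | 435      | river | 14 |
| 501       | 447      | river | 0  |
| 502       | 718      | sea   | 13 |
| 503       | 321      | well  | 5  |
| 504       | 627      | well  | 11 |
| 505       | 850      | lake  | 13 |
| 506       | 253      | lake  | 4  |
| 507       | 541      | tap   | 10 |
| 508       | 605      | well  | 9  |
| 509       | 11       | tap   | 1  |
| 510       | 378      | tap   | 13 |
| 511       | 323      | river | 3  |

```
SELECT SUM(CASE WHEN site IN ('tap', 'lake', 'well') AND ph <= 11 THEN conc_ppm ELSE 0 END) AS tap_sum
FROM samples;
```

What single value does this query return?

2358

sample_id=500: ✗
sample_id=501: ✗
sample_id=502: ✗
sample_id=503: ✓ → 321
sample_id=504: ✓ → 627
sample_id=505: ✗
sample_id=506: ✓ → 253
sample_id=507: ✓ → 541
sample_id=508: ✓ → 605
sample_id=509: ✓ → 11
sample_id=510: ✗
sample_id=511: ✗
tap_sum = 321 + 627 + 253 + 541 + 605 + 11 = 2358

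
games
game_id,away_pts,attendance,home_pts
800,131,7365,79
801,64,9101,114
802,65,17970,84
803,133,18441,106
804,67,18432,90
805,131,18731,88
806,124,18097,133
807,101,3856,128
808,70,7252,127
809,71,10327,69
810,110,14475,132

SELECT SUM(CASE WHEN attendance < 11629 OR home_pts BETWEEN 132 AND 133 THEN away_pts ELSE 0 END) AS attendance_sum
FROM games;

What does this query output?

game_id=800: ✓ → 131
game_id=801: ✓ → 64
game_id=802: ✗
game_id=803: ✗
game_id=804: ✗
game_id=805: ✗
game_id=806: ✓ → 124
game_id=807: ✓ → 101
game_id=808: ✓ → 70
game_id=809: ✓ → 71
game_id=810: ✓ → 110
attendance_sum = 131 + 64 + 124 + 101 + 70 + 71 + 110 = 671

671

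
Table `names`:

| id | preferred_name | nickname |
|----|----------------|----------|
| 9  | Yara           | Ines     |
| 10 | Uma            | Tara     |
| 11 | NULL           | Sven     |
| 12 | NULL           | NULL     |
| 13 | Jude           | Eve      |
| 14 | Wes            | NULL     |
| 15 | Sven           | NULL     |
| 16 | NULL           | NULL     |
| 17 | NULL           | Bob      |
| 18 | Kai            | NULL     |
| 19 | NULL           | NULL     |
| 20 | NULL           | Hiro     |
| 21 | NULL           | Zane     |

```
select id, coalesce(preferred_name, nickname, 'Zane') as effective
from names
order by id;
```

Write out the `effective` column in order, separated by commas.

id=9: preferred_name=Yara → Yara
id=10: preferred_name=Uma → Uma
id=11: preferred_name=NULL, nickname=Sven → Sven
id=12: preferred_name=NULL, nickname=NULL, → literal Zane → Zane
id=13: preferred_name=Jude → Jude
id=14: preferred_name=Wes → Wes
id=15: preferred_name=Sven → Sven
id=16: preferred_name=NULL, nickname=NULL, → literal Zane → Zane
id=17: preferred_name=NULL, nickname=Bob → Bob
id=18: preferred_name=Kai → Kai
id=19: preferred_name=NULL, nickname=NULL, → literal Zane → Zane
id=20: preferred_name=NULL, nickname=Hiro → Hiro
id=21: preferred_name=NULL, nickname=Zane → Zane

Yara, Uma, Sven, Zane, Jude, Wes, Sven, Zane, Bob, Kai, Zane, Hiro, Zane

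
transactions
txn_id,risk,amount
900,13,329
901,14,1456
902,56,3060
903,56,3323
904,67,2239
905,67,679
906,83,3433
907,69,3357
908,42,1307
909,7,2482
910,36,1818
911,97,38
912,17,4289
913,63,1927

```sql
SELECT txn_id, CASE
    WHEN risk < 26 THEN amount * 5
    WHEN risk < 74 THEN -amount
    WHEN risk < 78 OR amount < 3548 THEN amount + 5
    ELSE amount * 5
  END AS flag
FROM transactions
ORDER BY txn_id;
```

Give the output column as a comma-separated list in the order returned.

1645, 7280, -3060, -3323, -2239, -679, 3438, -3357, -1307, 12410, -1818, 43, 21445, -1927

txn_id=900: risk < 26 → 1645
txn_id=901: risk < 26 → 7280
txn_id=902: risk < 74 → -3060
txn_id=903: risk < 74 → -3323
txn_id=904: risk < 74 → -2239
txn_id=905: risk < 74 → -679
txn_id=906: risk < 78 OR amount < 3548 → 3438
txn_id=907: risk < 74 → -3357
txn_id=908: risk < 74 → -1307
txn_id=909: risk < 26 → 12410
txn_id=910: risk < 74 → -1818
txn_id=911: risk < 78 OR amount < 3548 → 43
txn_id=912: risk < 26 → 21445
txn_id=913: risk < 74 → -1927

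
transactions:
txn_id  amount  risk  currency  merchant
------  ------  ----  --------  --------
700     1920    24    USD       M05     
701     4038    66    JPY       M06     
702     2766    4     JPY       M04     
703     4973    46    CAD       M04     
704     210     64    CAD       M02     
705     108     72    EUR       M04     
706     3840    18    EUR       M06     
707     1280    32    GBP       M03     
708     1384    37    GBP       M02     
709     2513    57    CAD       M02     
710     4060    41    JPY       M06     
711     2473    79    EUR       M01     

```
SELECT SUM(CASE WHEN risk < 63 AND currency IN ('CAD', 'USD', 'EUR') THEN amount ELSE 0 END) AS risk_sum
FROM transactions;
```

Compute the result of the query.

txn_id=700: ✓ → 1920
txn_id=701: ✗
txn_id=702: ✗
txn_id=703: ✓ → 4973
txn_id=704: ✗
txn_id=705: ✗
txn_id=706: ✓ → 3840
txn_id=707: ✗
txn_id=708: ✗
txn_id=709: ✓ → 2513
txn_id=710: ✗
txn_id=711: ✗
risk_sum = 1920 + 4973 + 3840 + 2513 = 13246

13246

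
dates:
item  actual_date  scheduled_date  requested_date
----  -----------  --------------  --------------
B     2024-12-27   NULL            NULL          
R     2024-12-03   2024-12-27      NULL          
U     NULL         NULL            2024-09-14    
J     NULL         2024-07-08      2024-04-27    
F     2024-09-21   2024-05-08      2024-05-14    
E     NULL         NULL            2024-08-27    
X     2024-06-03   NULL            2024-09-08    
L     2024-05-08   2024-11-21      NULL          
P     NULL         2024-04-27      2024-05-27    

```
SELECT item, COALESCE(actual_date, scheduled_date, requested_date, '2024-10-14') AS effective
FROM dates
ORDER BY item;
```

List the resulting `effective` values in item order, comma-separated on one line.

2024-12-27, 2024-08-27, 2024-09-21, 2024-07-08, 2024-05-08, 2024-04-27, 2024-12-03, 2024-09-14, 2024-06-03

item=B: actual_date=2024-12-27 → 2024-12-27
item=E: actual_date=NULL, scheduled_date=NULL, requested_date=2024-08-27 → 2024-08-27
item=F: actual_date=2024-09-21 → 2024-09-21
item=J: actual_date=NULL, scheduled_date=2024-07-08 → 2024-07-08
item=L: actual_date=2024-05-08 → 2024-05-08
item=P: actual_date=NULL, scheduled_date=2024-04-27 → 2024-04-27
item=R: actual_date=2024-12-03 → 2024-12-03
item=U: actual_date=NULL, scheduled_date=NULL, requested_date=2024-09-14 → 2024-09-14
item=X: actual_date=2024-06-03 → 2024-06-03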